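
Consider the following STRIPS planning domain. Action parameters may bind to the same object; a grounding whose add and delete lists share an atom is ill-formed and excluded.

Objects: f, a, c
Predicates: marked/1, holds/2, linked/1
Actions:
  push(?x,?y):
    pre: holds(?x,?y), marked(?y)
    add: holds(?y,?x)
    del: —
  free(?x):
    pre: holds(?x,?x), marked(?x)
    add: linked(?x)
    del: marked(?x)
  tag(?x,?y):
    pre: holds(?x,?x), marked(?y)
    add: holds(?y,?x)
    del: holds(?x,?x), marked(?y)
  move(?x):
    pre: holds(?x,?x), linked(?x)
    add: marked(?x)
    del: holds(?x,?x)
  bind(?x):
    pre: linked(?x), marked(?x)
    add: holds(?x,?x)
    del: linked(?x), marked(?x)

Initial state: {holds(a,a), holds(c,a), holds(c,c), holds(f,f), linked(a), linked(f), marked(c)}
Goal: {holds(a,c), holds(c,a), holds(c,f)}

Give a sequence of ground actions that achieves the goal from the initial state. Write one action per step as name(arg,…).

tag(f,c); move(a); push(c,a)

1. tag(f,c)  →  {holds(a,a), holds(c,a), holds(c,c), holds(c,f), linked(a), linked(f)}
2. move(a)  →  {holds(c,a), holds(c,c), holds(c,f), linked(a), linked(f), marked(a)}
3. push(c,a)  →  {holds(a,c), holds(c,a), holds(c,c), holds(c,f), linked(a), linked(f), marked(a)}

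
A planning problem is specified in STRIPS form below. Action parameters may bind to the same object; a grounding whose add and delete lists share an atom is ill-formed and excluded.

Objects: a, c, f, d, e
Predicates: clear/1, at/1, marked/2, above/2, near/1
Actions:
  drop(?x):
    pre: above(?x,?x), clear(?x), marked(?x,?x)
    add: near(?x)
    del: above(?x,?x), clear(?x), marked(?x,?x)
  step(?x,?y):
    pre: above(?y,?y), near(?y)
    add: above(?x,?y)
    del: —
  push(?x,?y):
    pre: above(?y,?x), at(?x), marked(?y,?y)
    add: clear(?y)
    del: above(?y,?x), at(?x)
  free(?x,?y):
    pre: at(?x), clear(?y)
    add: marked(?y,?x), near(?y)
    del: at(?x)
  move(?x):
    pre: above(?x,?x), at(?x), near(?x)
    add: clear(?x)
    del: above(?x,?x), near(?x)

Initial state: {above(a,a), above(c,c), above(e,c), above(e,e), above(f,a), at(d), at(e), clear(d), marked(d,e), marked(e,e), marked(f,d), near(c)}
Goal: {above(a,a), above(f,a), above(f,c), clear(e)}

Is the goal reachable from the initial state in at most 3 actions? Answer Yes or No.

Yes

1. step(f,c)  →  {above(a,a), above(c,c), above(e,c), above(e,e), above(f,a), above(f,c), at(d), at(e), clear(d), marked(d,e), marked(e,e), marked(f,d), near(c)}
2. push(e,e)  →  {above(a,a), above(c,c), above(e,c), above(f,a), above(f,c), at(d), clear(d), clear(e), marked(d,e), marked(e,e), marked(f,d), near(c)}
optimal plan length = 2; 2 ≤ 3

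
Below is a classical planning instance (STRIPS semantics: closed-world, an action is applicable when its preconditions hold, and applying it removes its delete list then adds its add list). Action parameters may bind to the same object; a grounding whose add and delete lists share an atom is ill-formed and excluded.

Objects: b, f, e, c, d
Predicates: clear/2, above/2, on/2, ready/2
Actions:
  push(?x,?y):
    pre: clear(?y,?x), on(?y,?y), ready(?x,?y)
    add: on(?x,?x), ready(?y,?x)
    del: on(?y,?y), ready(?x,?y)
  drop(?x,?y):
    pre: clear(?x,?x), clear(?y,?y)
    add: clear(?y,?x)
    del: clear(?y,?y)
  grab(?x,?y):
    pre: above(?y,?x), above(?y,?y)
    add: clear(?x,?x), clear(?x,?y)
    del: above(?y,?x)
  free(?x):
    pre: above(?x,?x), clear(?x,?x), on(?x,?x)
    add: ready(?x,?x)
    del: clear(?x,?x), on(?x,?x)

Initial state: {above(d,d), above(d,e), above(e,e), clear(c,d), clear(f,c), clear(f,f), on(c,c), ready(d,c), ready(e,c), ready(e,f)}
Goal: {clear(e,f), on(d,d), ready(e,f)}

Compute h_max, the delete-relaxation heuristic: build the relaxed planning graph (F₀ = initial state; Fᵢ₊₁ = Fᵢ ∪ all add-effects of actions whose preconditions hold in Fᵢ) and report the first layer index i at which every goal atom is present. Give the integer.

F0 = init (10 atoms)
F1 = F0 ∪ {clear(d,d), clear(e,d), clear(e,e), on(d,d), ready(c,d)}  (15 atoms)
F2 = F1 ∪ {clear(d,e), clear(d,f), clear(e,f), clear(f,d), clear(f,e), ready(d,d)}  (21 atoms)
goal ⊆ F2  ⇒  h_max = 2

2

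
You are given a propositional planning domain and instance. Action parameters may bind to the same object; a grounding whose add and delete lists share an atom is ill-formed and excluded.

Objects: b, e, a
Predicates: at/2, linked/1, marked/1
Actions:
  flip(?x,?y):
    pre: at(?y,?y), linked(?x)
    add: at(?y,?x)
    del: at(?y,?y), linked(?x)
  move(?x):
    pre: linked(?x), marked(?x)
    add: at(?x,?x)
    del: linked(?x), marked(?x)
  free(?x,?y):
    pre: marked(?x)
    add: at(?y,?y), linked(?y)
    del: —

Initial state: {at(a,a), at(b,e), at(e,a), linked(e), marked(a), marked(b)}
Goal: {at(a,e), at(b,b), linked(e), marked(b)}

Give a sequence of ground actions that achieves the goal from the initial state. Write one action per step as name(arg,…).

1. flip(e,a)  →  {at(a,e), at(b,e), at(e,a), marked(a), marked(b)}
2. free(b,b)  →  {at(a,e), at(b,b), at(b,e), at(e,a), linked(b), marked(a), marked(b)}
3. free(b,e)  →  {at(a,e), at(b,b), at(b,e), at(e,a), at(e,e), linked(b), linked(e), marked(a), marked(b)}

flip(e,a); free(b,b); free(b,e)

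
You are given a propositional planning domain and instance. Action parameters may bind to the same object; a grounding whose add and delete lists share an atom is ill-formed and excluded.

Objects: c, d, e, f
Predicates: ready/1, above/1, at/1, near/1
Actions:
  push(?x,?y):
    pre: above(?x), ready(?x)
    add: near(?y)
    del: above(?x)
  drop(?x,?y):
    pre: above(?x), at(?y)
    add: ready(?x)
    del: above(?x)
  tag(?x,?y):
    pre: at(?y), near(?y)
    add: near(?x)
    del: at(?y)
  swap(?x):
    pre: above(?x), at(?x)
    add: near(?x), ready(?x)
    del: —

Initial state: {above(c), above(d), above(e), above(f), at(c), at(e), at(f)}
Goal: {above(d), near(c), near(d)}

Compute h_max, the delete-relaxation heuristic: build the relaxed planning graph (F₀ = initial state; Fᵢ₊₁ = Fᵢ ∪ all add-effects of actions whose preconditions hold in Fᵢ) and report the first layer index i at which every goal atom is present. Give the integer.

F0 = init (7 atoms)
F1 = F0 ∪ {near(c), near(e), near(f), ready(c), ready(d), ready(e), ready(f)}  (14 atoms)
F2 = F1 ∪ {near(d)}  (15 atoms)
goal ⊆ F2  ⇒  h_max = 2

2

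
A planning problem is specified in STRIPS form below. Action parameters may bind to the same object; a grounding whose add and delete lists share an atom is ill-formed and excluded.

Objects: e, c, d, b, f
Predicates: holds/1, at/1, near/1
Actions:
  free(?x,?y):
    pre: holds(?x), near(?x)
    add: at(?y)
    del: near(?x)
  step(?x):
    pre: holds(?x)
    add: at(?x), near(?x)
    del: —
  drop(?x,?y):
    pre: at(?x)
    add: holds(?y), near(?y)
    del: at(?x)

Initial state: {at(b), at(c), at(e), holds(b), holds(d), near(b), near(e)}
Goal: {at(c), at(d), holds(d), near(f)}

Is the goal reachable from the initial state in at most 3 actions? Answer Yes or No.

Yes

1. free(b,d)  →  {at(b), at(c), at(d), at(e), holds(b), holds(d), near(e)}
2. drop(e,f)  →  {at(b), at(c), at(d), holds(b), holds(d), holds(f), near(e), near(f)}
optimal plan length = 2; 2 ≤ 3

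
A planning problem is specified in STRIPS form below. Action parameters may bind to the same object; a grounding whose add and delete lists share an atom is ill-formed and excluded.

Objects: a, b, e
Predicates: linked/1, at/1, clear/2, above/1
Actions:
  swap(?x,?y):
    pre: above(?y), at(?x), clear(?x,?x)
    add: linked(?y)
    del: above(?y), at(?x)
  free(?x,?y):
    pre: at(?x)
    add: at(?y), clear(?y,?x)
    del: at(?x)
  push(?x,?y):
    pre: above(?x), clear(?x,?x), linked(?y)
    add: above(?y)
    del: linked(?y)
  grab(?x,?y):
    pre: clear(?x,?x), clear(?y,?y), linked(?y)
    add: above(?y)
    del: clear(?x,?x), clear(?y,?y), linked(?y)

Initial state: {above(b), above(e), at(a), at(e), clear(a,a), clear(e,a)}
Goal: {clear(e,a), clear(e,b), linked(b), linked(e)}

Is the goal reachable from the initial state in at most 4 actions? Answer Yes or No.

No

1. swap(a,b)  →  {above(e), at(e), clear(a,a), clear(e,a), linked(b)}
2. free(e,b)  →  {above(e), at(b), clear(a,a), clear(b,e), clear(e,a), linked(b)}
3. free(b,e)  →  {above(e), at(e), clear(a,a), clear(b,e), clear(e,a), clear(e,b), linked(b)}
4. free(e,a)  →  {above(e), at(a), clear(a,a), clear(a,e), clear(b,e), clear(e,a), clear(e,b), linked(b)}
5. swap(a,e)  →  {clear(a,a), clear(a,e), clear(b,e), clear(e,a), clear(e,b), linked(b), linked(e)}
optimal plan length = 5; 5 > 4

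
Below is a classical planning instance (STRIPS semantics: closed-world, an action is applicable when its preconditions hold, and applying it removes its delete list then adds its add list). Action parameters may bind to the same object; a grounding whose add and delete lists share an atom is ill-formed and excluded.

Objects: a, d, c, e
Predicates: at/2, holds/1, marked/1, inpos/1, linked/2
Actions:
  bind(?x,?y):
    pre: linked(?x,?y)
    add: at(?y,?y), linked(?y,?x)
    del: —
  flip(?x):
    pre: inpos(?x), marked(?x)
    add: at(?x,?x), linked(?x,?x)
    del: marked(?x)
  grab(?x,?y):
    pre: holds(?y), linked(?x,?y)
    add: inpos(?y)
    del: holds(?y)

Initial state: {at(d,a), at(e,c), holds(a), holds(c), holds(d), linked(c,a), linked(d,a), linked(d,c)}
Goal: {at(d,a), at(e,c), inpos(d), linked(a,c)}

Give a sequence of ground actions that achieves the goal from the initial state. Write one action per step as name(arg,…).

1. bind(d,a)  →  {at(a,a), at(d,a), at(e,c), holds(a), holds(c), holds(d), linked(a,d), linked(c,a), linked(d,a), linked(d,c)}
2. bind(c,a)  →  {at(a,a), at(d,a), at(e,c), holds(a), holds(c), holds(d), linked(a,c), linked(a,d), linked(c,a), linked(d,a), linked(d,c)}
3. grab(a,d)  →  {at(a,a), at(d,a), at(e,c), holds(a), holds(c), inpos(d), linked(a,c), linked(a,d), linked(c,a), linked(d,a), linked(d,c)}

bind(d,a); bind(c,a); grab(a,d)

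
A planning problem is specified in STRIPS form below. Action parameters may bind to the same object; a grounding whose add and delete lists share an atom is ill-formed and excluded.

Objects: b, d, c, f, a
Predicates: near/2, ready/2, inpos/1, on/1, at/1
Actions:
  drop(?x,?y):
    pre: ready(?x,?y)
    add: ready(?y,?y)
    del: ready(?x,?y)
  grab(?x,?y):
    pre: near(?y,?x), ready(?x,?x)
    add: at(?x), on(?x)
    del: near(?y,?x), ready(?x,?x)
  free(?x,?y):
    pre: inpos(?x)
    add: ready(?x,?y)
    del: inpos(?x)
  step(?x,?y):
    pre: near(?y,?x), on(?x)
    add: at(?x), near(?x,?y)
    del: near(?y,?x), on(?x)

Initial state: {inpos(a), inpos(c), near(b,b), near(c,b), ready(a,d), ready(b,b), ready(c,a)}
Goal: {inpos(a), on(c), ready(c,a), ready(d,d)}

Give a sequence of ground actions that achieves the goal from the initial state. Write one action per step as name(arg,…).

1. drop(a,d)  →  {inpos(a), inpos(c), near(b,b), near(c,b), ready(b,b), ready(c,a), ready(d,d)}
2. grab(b,b)  →  {at(b), inpos(a), inpos(c), near(c,b), on(b), ready(c,a), ready(d,d)}
3. free(c,c)  →  {at(b), inpos(a), near(c,b), on(b), ready(c,a), ready(c,c), ready(d,d)}
4. step(b,c)  →  {at(b), inpos(a), near(b,c), ready(c,a), ready(c,c), ready(d,d)}
5. grab(c,b)  →  {at(b), at(c), inpos(a), on(c), ready(c,a), ready(d,d)}

drop(a,d); grab(b,b); free(c,c); step(b,c); grab(c,b)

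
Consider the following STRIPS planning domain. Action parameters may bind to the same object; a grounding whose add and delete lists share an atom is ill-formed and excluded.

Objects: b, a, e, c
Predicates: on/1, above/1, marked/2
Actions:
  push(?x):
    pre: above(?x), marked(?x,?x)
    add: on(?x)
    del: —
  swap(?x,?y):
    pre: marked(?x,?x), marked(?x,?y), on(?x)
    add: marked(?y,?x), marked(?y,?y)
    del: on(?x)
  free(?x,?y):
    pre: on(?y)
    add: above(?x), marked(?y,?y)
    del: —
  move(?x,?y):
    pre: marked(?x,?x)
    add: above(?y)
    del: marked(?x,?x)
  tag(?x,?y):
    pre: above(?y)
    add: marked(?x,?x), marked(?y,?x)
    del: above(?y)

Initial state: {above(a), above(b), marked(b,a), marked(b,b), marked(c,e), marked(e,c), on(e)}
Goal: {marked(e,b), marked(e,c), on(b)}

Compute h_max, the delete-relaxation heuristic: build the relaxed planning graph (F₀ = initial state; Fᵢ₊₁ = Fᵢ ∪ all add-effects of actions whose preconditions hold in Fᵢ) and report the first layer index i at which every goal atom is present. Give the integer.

F0 = init (7 atoms)
F1 = F0 ∪ {above(c), above(e), marked(a,a), marked(a,b), marked(a,c), marked(a,e), marked(b,c), marked(b,e), marked(c,c), marked(e,e), on(b)}  (18 atoms)
F2 = F1 ∪ {marked(c,a), marked(c,b), marked(e,a), marked(e,b), on(a), on(c)}  (24 atoms)
goal ⊆ F2  ⇒  h_max = 2

2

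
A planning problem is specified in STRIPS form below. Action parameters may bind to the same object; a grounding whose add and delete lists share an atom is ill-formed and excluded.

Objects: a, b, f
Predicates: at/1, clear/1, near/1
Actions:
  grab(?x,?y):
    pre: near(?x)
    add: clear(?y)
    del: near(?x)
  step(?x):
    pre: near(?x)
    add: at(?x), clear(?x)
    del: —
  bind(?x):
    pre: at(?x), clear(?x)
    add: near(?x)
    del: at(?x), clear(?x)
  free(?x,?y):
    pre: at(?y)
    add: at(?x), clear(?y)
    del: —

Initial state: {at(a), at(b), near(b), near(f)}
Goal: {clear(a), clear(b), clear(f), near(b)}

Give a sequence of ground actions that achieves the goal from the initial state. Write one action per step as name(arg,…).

grab(f,a); free(f,b); free(a,f)

1. grab(f,a)  →  {at(a), at(b), clear(a), near(b)}
2. free(f,b)  →  {at(a), at(b), at(f), clear(a), clear(b), near(b)}
3. free(a,f)  →  {at(a), at(b), at(f), clear(a), clear(b), clear(f), near(b)}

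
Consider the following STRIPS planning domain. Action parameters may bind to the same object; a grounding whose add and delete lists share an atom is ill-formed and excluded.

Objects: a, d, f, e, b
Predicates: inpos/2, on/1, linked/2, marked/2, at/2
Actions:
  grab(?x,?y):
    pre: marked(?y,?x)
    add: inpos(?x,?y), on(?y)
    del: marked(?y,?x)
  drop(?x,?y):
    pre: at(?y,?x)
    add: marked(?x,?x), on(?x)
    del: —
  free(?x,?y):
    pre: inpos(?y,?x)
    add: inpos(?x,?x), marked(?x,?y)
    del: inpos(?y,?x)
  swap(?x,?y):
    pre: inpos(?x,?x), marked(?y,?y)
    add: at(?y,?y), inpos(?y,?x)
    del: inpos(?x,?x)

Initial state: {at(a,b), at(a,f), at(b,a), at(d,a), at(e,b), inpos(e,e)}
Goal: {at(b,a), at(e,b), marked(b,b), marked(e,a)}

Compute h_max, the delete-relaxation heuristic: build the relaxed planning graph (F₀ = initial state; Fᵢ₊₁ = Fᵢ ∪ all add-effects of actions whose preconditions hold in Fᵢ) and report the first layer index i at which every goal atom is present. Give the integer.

3

F0 = init (6 atoms)
F1 = F0 ∪ {marked(a,a), marked(b,b), marked(f,f), on(a), on(b), on(f)}  (12 atoms)
F2 = F1 ∪ {at(a,a), at(b,b), at(f,f), inpos(a,a), inpos(a,e), inpos(b,b), inpos(b,e), inpos(f,e), inpos(f,f)}  (21 atoms)
F3 = F2 ∪ {inpos(a,b), inpos(a,f), inpos(b,a), inpos(b,f), inpos(f,a), inpos(f,b), marked(e,a), marked(e,b), marked(e,f)}  (30 atoms)
goal ⊆ F3  ⇒  h_max = 3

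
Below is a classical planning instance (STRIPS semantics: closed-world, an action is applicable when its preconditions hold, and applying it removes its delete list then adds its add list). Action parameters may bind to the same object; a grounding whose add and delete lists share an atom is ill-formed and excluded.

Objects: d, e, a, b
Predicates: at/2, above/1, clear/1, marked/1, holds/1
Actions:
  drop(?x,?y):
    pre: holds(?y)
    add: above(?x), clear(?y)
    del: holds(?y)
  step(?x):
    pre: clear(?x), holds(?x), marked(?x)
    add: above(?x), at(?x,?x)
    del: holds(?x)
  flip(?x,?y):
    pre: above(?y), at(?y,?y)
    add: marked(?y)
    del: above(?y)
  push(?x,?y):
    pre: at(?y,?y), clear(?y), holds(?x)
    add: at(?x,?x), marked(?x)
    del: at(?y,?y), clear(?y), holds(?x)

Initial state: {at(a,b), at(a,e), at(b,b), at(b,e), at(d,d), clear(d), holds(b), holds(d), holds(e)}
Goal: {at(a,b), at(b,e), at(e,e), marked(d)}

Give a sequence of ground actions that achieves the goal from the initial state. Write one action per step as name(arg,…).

drop(d,d); flip(d,d); push(e,d)

1. drop(d,d)  →  {above(d), at(a,b), at(a,e), at(b,b), at(b,e), at(d,d), clear(d), holds(b), holds(e)}
2. flip(d,d)  →  {at(a,b), at(a,e), at(b,b), at(b,e), at(d,d), clear(d), holds(b), holds(e), marked(d)}
3. push(e,d)  →  {at(a,b), at(a,e), at(b,b), at(b,e), at(e,e), holds(b), marked(d), marked(e)}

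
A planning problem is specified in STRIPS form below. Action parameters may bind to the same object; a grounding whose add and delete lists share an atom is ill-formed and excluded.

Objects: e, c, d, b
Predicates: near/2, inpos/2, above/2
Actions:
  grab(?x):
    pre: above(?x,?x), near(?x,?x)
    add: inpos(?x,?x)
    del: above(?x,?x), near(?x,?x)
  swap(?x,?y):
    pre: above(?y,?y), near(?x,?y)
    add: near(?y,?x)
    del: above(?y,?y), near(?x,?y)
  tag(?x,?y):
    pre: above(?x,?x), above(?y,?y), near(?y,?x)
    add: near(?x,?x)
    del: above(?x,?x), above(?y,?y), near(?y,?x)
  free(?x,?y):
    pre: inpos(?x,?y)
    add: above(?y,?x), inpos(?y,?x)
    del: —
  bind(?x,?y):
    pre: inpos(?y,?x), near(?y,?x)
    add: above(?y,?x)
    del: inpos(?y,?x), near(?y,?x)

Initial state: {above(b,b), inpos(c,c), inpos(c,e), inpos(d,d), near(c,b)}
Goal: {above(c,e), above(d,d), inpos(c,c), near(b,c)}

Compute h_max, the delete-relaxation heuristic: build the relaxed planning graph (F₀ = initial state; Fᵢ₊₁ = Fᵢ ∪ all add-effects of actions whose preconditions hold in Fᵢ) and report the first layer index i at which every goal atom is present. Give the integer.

2

F0 = init (5 atoms)
F1 = F0 ∪ {above(c,c), above(d,d), above(e,c), inpos(e,c), near(b,c)}  (10 atoms)
F2 = F1 ∪ {above(c,e), near(b,b), near(c,c)}  (13 atoms)
goal ⊆ F2  ⇒  h_max = 2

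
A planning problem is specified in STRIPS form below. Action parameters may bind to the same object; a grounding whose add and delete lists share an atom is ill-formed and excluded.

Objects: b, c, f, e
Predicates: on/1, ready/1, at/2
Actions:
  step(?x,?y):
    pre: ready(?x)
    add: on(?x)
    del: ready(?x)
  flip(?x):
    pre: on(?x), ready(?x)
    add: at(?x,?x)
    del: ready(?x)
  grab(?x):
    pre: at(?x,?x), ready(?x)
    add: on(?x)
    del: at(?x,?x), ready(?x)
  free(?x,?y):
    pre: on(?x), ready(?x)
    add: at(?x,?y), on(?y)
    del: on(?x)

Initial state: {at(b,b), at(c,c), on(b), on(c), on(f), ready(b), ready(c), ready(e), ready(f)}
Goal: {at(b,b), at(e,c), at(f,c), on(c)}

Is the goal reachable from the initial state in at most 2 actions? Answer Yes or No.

1. free(b,e)  →  {at(b,b), at(b,e), at(c,c), on(c), on(e), on(f), ready(b), ready(c), ready(e), ready(f)}
2. free(f,c)  →  {at(b,b), at(b,e), at(c,c), at(f,c), on(c), on(e), ready(b), ready(c), ready(e), ready(f)}
3. free(e,c)  →  {at(b,b), at(b,e), at(c,c), at(e,c), at(f,c), on(c), ready(b), ready(c), ready(e), ready(f)}
optimal plan length = 3; 3 > 2

No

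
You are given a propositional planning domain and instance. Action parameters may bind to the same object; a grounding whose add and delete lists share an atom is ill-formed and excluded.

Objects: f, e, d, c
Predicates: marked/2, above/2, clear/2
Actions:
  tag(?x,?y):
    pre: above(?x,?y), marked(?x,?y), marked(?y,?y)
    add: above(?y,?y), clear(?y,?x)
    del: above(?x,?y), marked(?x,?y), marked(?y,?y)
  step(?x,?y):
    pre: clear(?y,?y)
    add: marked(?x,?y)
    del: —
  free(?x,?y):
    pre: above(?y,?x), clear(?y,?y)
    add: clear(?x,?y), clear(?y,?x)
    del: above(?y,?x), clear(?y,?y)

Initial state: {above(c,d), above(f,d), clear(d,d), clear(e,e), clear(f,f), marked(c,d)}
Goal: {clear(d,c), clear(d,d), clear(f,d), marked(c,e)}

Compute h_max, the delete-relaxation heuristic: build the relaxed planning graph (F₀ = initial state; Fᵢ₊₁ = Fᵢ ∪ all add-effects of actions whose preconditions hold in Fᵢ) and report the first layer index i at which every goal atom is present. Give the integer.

2

F0 = init (6 atoms)
F1 = F0 ∪ {clear(d,f), clear(f,d), marked(c,e), marked(c,f), marked(d,d), marked(d,e), marked(d,f), marked(e,d), marked(e,e), marked(e,f), marked(f,d), marked(f,e), marked(f,f)}  (19 atoms)
F2 = F1 ∪ {above(d,d), clear(d,c)}  (21 atoms)
goal ⊆ F2  ⇒  h_max = 2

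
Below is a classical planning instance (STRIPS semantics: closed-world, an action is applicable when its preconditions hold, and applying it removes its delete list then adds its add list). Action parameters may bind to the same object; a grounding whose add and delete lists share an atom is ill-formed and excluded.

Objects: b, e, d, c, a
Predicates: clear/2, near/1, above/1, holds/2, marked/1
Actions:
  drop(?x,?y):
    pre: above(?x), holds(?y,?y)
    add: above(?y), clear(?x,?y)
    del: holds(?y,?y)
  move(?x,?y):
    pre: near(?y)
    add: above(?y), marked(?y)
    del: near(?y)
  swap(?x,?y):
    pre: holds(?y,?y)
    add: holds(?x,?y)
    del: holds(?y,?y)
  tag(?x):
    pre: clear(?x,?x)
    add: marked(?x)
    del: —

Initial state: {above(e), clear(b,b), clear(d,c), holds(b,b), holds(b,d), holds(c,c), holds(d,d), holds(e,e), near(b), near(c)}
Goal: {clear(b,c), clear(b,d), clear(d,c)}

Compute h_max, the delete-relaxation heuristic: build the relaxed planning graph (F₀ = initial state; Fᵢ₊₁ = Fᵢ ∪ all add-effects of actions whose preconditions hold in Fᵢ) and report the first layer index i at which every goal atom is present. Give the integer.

2

F0 = init (10 atoms)
F1 = F0 ∪ {above(b), above(c), above(d), clear(e,b), clear(e,c), clear(e,d), clear(e,e), holds(a,b), holds(a,c), holds(a,d), holds(a,e), holds(b,c), holds(b,e), holds(c,b), holds(c,d), holds(c,e), holds(d,b), holds(d,c), holds(d,e), holds(e,b), holds(e,c), holds(e,d), marked(b), marked(c)}  (34 atoms)
F2 = F1 ∪ {clear(b,c), clear(b,d), clear(b,e), clear(c,b), clear(c,c), clear(c,d), clear(c,e), clear(d,b), clear(d,d), clear(d,e), marked(e)}  (45 atoms)
goal ⊆ F2  ⇒  h_max = 2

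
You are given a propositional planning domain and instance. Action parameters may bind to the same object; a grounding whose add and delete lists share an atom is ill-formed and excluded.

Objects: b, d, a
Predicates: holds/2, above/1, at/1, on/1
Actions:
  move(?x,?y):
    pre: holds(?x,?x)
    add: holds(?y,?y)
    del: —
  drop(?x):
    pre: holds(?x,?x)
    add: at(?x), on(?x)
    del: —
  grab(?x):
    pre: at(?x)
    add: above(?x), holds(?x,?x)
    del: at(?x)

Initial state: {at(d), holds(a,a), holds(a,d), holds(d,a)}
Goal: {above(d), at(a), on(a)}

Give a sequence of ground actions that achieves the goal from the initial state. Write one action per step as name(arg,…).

drop(a); grab(d)

1. drop(a)  →  {at(a), at(d), holds(a,a), holds(a,d), holds(d,a), on(a)}
2. grab(d)  →  {above(d), at(a), holds(a,a), holds(a,d), holds(d,a), holds(d,d), on(a)}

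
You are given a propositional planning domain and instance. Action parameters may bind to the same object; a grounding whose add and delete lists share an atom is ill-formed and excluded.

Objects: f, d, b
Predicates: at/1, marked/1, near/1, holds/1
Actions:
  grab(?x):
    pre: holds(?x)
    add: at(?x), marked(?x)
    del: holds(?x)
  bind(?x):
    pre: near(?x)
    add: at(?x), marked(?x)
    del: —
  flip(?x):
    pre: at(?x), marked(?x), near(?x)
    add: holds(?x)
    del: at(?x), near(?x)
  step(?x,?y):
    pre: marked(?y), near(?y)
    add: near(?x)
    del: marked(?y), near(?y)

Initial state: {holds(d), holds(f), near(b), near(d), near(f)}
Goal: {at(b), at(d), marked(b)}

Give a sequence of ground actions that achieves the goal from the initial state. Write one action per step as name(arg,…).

grab(d); bind(b)

1. grab(d)  →  {at(d), holds(f), marked(d), near(b), near(d), near(f)}
2. bind(b)  →  {at(b), at(d), holds(f), marked(b), marked(d), near(b), near(d), near(f)}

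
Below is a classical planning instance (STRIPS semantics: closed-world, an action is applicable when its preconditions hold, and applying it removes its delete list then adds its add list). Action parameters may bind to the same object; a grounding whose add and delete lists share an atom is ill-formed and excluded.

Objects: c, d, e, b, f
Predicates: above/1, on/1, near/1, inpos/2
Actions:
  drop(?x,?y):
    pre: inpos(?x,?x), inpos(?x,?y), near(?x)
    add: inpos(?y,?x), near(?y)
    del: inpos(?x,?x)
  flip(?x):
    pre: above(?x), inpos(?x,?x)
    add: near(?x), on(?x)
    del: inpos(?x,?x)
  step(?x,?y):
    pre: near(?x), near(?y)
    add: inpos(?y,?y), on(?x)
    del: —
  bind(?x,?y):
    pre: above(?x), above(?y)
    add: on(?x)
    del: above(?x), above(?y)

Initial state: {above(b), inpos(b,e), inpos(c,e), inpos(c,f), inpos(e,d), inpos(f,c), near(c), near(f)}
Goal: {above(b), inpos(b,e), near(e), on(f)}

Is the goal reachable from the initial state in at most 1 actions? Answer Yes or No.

No

1. step(f,c)  →  {above(b), inpos(b,e), inpos(c,c), inpos(c,e), inpos(c,f), inpos(e,d), inpos(f,c), near(c), near(f), on(f)}
2. drop(c,e)  →  {above(b), inpos(b,e), inpos(c,e), inpos(c,f), inpos(e,c), inpos(e,d), inpos(f,c), near(c), near(e), near(f), on(f)}
optimal plan length = 2; 2 > 1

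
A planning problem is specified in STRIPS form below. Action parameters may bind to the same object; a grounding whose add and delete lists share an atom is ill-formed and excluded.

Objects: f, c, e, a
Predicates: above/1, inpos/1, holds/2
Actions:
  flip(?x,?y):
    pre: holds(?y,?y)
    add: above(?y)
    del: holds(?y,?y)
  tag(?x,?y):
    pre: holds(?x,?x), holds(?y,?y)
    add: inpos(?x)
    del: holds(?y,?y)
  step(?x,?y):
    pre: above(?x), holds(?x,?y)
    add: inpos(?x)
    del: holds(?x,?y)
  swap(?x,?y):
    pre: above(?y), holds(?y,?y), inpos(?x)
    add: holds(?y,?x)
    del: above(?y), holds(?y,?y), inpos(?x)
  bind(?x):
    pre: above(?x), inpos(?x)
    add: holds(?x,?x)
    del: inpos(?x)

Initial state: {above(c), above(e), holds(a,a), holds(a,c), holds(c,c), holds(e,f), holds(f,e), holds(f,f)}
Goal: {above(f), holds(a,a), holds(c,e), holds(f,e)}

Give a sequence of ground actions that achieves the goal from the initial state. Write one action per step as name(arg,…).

flip(f,f); step(e,f); swap(e,c)

1. flip(f,f)  →  {above(c), above(e), above(f), holds(a,a), holds(a,c), holds(c,c), holds(e,f), holds(f,e)}
2. step(e,f)  →  {above(c), above(e), above(f), holds(a,a), holds(a,c), holds(c,c), holds(f,e), inpos(e)}
3. swap(e,c)  →  {above(e), above(f), holds(a,a), holds(a,c), holds(c,e), holds(f,e)}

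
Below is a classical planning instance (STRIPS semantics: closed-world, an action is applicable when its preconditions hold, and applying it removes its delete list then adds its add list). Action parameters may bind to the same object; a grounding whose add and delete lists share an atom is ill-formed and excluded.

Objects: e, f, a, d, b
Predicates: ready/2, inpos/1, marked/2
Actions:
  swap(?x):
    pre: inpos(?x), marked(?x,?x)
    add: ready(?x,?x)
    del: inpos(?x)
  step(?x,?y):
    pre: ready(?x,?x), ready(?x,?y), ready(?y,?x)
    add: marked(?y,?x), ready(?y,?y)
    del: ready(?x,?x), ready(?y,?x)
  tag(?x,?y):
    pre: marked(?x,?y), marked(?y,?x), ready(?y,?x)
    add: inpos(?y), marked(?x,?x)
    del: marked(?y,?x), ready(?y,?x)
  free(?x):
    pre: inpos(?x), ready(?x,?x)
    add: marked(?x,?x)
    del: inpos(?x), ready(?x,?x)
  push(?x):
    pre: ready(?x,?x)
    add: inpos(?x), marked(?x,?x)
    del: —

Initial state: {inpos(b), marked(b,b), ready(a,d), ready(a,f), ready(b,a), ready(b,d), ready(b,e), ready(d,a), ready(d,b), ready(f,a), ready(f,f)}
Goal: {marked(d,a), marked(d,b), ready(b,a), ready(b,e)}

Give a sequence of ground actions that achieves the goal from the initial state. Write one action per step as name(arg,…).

swap(b); step(f,a); step(a,d); step(b,d)

1. swap(b)  →  {marked(b,b), ready(a,d), ready(a,f), ready(b,a), ready(b,b), ready(b,d), ready(b,e), ready(d,a), ready(d,b), ready(f,a), ready(f,f)}
2. step(f,a)  →  {marked(a,f), marked(b,b), ready(a,a), ready(a,d), ready(b,a), ready(b,b), ready(b,d), ready(b,e), ready(d,a), ready(d,b), ready(f,a)}
3. step(a,d)  →  {marked(a,f), marked(b,b), marked(d,a), ready(a,d), ready(b,a), ready(b,b), ready(b,d), ready(b,e), ready(d,b), ready(d,d), ready(f,a)}
4. step(b,d)  →  {marked(a,f), marked(b,b), marked(d,a), marked(d,b), ready(a,d), ready(b,a), ready(b,d), ready(b,e), ready(d,d), ready(f,a)}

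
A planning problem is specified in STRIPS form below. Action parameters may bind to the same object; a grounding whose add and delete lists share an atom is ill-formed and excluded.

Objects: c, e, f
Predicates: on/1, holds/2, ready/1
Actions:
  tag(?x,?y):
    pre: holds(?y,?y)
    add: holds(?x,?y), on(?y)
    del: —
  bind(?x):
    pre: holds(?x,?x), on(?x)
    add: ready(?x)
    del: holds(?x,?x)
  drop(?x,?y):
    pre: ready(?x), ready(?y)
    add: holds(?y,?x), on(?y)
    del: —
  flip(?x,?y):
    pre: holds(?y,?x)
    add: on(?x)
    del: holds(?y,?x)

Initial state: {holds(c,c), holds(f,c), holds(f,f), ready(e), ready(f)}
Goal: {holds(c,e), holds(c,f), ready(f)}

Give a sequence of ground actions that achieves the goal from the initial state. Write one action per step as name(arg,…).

1. tag(c,f)  →  {holds(c,c), holds(c,f), holds(f,c), holds(f,f), on(f), ready(e), ready(f)}
2. drop(e,e)  →  {holds(c,c), holds(c,f), holds(e,e), holds(f,c), holds(f,f), on(e), on(f), ready(e), ready(f)}
3. tag(c,e)  →  {holds(c,c), holds(c,e), holds(c,f), holds(e,e), holds(f,c), holds(f,f), on(e), on(f), ready(e), ready(f)}

tag(c,f); drop(e,e); tag(c,e)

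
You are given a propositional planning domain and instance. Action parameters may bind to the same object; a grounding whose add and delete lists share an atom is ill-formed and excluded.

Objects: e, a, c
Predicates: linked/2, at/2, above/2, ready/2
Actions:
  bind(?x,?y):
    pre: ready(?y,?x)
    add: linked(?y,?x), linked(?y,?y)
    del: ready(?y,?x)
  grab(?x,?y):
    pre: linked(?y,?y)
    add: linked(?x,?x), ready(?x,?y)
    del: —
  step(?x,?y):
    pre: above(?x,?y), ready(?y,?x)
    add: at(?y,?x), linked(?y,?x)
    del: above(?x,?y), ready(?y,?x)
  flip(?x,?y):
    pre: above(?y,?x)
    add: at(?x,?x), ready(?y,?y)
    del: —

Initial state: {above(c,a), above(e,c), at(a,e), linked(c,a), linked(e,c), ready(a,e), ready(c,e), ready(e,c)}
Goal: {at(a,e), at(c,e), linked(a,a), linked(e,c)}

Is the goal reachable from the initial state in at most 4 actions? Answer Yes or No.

1. bind(e,a)  →  {above(c,a), above(e,c), at(a,e), linked(a,a), linked(a,e), linked(c,a), linked(e,c), ready(c,e), ready(e,c)}
2. step(e,c)  →  {above(c,a), at(a,e), at(c,e), linked(a,a), linked(a,e), linked(c,a), linked(c,e), linked(e,c), ready(e,c)}
optimal plan length = 2; 2 ≤ 4

Yes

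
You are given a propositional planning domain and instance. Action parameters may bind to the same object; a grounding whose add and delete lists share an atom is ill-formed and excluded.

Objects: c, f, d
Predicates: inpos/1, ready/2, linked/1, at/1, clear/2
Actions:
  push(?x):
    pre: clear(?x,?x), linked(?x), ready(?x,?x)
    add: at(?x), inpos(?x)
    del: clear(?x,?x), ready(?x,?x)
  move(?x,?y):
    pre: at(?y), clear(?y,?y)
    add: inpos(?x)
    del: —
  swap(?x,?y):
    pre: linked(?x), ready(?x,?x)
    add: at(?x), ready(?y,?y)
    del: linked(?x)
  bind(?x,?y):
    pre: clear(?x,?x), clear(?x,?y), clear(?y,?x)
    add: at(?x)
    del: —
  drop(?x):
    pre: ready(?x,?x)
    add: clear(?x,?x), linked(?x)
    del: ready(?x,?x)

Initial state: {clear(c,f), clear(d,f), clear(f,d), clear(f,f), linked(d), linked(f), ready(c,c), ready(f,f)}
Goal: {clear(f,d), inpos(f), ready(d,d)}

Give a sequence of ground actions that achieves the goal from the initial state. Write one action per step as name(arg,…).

swap(f,d); move(f,f)

1. swap(f,d)  →  {at(f), clear(c,f), clear(d,f), clear(f,d), clear(f,f), linked(d), ready(c,c), ready(d,d), ready(f,f)}
2. move(f,f)  →  {at(f), clear(c,f), clear(d,f), clear(f,d), clear(f,f), inpos(f), linked(d), ready(c,c), ready(d,d), ready(f,f)}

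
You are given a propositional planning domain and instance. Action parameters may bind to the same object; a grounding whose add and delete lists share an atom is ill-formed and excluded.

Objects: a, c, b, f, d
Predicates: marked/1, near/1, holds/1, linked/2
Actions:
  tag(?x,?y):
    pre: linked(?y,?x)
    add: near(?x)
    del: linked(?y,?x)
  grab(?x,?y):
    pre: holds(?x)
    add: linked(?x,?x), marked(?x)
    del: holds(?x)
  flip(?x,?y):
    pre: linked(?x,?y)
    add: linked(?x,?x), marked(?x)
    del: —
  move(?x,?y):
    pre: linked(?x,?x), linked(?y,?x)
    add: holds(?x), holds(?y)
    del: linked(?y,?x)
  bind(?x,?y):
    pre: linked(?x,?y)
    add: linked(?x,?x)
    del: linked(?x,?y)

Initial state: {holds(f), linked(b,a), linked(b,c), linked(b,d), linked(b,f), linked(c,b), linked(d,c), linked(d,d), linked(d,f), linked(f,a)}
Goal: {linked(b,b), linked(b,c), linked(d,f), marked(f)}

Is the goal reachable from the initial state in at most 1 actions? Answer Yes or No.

1. grab(f,a)  →  {linked(b,a), linked(b,c), linked(b,d), linked(b,f), linked(c,b), linked(d,c), linked(d,d), linked(d,f), linked(f,a), linked(f,f), marked(f)}
2. flip(b,a)  →  {linked(b,a), linked(b,b), linked(b,c), linked(b,d), linked(b,f), linked(c,b), linked(d,c), linked(d,d), linked(d,f), linked(f,a), linked(f,f), marked(b), marked(f)}
optimal plan length = 2; 2 > 1

No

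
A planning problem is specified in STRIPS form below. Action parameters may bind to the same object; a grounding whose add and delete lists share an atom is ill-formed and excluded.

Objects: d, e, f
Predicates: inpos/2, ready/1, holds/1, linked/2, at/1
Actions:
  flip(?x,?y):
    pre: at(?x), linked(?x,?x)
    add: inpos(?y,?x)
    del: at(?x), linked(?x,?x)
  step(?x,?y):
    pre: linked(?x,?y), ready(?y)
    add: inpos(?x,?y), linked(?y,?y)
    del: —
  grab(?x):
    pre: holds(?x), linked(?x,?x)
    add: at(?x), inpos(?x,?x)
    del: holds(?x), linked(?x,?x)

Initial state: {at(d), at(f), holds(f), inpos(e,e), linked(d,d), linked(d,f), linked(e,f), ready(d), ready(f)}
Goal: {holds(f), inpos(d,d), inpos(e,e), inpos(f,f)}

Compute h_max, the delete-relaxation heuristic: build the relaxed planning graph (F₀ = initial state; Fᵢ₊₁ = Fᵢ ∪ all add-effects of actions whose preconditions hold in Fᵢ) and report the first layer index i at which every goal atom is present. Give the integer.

2

F0 = init (9 atoms)
F1 = F0 ∪ {inpos(d,d), inpos(d,f), inpos(e,d), inpos(e,f), inpos(f,d), linked(f,f)}  (15 atoms)
F2 = F1 ∪ {inpos(f,f)}  (16 atoms)
goal ⊆ F2  ⇒  h_max = 2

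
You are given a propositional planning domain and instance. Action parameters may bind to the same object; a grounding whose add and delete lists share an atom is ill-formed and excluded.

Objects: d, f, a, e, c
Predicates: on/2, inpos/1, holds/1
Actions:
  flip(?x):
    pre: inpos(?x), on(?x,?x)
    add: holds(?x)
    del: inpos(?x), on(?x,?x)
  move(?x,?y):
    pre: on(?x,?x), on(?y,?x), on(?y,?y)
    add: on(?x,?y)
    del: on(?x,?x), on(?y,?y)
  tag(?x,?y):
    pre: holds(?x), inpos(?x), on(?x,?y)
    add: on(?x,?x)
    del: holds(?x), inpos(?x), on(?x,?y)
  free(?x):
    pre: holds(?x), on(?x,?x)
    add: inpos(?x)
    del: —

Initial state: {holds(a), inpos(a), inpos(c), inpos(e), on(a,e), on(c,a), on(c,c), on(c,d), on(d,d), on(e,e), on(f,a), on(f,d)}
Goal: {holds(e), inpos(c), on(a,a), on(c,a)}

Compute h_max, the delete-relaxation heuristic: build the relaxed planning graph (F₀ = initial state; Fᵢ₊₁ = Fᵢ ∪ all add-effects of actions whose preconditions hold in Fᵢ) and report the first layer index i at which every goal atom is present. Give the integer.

F0 = init (12 atoms)
F1 = F0 ∪ {holds(c), holds(e), on(a,a), on(d,c)}  (16 atoms)
goal ⊆ F1  ⇒  h_max = 1

1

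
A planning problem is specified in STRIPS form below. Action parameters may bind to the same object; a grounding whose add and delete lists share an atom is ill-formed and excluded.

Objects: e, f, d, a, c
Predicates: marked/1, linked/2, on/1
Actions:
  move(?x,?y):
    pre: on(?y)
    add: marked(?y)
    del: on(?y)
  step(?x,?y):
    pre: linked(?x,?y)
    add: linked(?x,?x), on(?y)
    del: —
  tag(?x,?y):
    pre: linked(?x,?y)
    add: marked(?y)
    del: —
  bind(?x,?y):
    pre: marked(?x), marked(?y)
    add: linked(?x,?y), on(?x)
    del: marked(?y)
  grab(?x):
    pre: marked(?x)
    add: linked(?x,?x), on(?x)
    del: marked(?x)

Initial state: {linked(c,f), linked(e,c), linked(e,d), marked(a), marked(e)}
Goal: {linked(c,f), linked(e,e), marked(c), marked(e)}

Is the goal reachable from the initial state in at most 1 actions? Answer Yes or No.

1. step(e,d)  →  {linked(c,f), linked(e,c), linked(e,d), linked(e,e), marked(a), marked(e), on(d)}
2. tag(e,c)  →  {linked(c,f), linked(e,c), linked(e,d), linked(e,e), marked(a), marked(c), marked(e), on(d)}
optimal plan length = 2; 2 > 1

No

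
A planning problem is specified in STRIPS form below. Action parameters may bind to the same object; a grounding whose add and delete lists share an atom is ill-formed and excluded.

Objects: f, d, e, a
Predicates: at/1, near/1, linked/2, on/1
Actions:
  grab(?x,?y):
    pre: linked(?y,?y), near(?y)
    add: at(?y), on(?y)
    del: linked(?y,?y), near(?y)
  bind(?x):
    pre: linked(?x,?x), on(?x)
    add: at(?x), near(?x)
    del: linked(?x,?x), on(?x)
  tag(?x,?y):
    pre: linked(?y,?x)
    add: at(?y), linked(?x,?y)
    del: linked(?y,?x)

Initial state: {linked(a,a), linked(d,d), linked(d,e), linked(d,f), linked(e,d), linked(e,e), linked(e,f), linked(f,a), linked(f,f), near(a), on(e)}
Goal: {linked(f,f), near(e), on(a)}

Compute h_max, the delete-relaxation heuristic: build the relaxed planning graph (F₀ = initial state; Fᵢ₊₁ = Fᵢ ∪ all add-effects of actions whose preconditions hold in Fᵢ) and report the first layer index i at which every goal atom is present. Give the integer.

F0 = init (11 atoms)
F1 = F0 ∪ {at(a), at(d), at(e), at(f), linked(a,f), linked(f,d), linked(f,e), near(e), on(a)}  (20 atoms)
goal ⊆ F1  ⇒  h_max = 1

1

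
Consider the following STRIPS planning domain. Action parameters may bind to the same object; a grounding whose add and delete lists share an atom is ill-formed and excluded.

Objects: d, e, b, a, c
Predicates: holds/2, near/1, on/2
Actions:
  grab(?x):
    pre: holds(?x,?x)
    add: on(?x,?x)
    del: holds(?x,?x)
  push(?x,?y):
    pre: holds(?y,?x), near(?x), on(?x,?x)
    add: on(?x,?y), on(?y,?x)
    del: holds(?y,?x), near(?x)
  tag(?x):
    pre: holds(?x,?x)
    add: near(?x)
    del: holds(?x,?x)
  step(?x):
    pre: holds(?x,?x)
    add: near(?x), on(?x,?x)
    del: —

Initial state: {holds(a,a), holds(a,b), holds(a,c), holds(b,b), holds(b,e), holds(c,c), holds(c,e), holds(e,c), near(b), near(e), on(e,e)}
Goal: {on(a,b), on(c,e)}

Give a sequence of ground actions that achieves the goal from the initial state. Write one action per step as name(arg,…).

grab(b); push(e,c); push(b,a)

1. grab(b)  →  {holds(a,a), holds(a,b), holds(a,c), holds(b,e), holds(c,c), holds(c,e), holds(e,c), near(b), near(e), on(b,b), on(e,e)}
2. push(e,c)  →  {holds(a,a), holds(a,b), holds(a,c), holds(b,e), holds(c,c), holds(e,c), near(b), on(b,b), on(c,e), on(e,c), on(e,e)}
3. push(b,a)  →  {holds(a,a), holds(a,c), holds(b,e), holds(c,c), holds(e,c), on(a,b), on(b,a), on(b,b), on(c,e), on(e,c), on(e,e)}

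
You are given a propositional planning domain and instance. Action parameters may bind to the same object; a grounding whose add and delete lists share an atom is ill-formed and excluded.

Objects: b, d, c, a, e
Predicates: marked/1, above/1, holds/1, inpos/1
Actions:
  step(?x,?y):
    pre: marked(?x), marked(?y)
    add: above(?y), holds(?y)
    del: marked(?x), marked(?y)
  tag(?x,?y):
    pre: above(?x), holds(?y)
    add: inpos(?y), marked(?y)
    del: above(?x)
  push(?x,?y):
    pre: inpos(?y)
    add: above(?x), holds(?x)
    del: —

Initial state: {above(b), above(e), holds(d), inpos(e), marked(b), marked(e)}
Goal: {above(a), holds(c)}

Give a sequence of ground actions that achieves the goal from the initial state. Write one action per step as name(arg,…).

push(c,e); push(a,e)

1. push(c,e)  →  {above(b), above(c), above(e), holds(c), holds(d), inpos(e), marked(b), marked(e)}
2. push(a,e)  →  {above(a), above(b), above(c), above(e), holds(a), holds(c), holds(d), inpos(e), marked(b), marked(e)}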